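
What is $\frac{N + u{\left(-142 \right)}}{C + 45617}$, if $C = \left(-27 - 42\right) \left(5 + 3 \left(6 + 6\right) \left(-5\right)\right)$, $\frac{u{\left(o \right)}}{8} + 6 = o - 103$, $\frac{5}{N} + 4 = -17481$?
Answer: $- \frac{7021977}{201748924} \approx -0.034806$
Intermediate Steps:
$N = - \frac{1}{3497}$ ($N = \frac{5}{-4 - 17481} = \frac{5}{-17485} = 5 \left(- \frac{1}{17485}\right) = - \frac{1}{3497} \approx -0.00028596$)
$u{\left(o \right)} = -872 + 8 o$ ($u{\left(o \right)} = -48 + 8 \left(o - 103\right) = -48 + 8 \left(-103 + o\right) = -48 + \left(-824 + 8 o\right) = -872 + 8 o$)
$C = 12075$ ($C = - 69 \left(5 + 3 \cdot 12 \left(-5\right)\right) = - 69 \left(5 + 3 \left(-60\right)\right) = - 69 \left(5 - 180\right) = \left(-69\right) \left(-175\right) = 12075$)
$\frac{N + u{\left(-142 \right)}}{C + 45617} = \frac{- \frac{1}{3497} + \left(-872 + 8 \left(-142\right)\right)}{12075 + 45617} = \frac{- \frac{1}{3497} - 2008}{57692} = \left(- \frac{1}{3497} - 2008\right) \frac{1}{57692} = \left(- \frac{7021977}{3497}\right) \frac{1}{57692} = - \frac{7021977}{201748924}$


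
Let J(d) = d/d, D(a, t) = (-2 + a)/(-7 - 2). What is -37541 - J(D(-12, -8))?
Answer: -37542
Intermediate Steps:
D(a, t) = 2/9 - a/9 (D(a, t) = (-2 + a)/(-9) = (-2 + a)*(-⅑) = 2/9 - a/9)
J(d) = 1
-37541 - J(D(-12, -8)) = -37541 - 1*1 = -37541 - 1 = -37542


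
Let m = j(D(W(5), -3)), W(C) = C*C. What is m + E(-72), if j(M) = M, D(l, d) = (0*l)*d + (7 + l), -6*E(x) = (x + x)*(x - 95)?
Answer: -3976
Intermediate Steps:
W(C) = C²
E(x) = -x*(-95 + x)/3 (E(x) = -(x + x)*(x - 95)/6 = -2*x*(-95 + x)/6 = -x*(-95 + x)/3)
D(l, d) = 7 + l (D(l, d) = 0*d + (7 + l) = 0 + (7 + l) = 7 + l)
m = 32 (m = 7 + 5² = 7 + 25 = 32)
m + E(-72) = 32 + (⅓)*(-72)*(95 - 1*(-72)) = 32 + (⅓)*(-72)*(95 + 72) = 32 + (⅓)*(-72)*167 = 32 - 4008 = -3976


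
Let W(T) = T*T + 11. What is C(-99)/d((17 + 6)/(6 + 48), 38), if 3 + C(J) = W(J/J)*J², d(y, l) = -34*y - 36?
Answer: -3175443/1363 ≈ -2329.7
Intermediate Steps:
W(T) = 11 + T² (W(T) = T² + 11 = 11 + T²)
d(y, l) = -36 - 34*y
C(J) = -3 + 12*J² (C(J) = -3 + (11 + (J/J)²)*J² = -3 + (11 + 1²)*J² = -3 + (11 + 1)*J² = -3 + 12*J²)
C(-99)/d((17 + 6)/(6 + 48), 38) = (-3 + 12*(-99)²)/(-36 - 34*(17 + 6)/(6 + 48)) = (-3 + 12*9801)/(-36 - 782/54) = (-3 + 117612)/(-36 - 782/54) = 117609/(-36 - 34*23/54) = 117609/(-36 - 391/27) = 117609/(-1363/27) = 117609*(-27/1363) = -3175443/1363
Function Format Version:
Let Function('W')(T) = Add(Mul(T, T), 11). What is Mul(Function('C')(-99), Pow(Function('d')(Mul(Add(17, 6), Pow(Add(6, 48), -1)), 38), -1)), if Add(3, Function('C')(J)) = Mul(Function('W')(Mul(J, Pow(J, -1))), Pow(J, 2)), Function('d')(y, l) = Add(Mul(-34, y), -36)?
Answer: Rational(-3175443, 1363) ≈ -2329.7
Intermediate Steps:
Function('W')(T) = Add(11, Pow(T, 2)) (Function('W')(T) = Add(Pow(T, 2), 11) = Add(11, Pow(T, 2)))
Function('d')(y, l) = Add(-36, Mul(-34, y))
Function('C')(J) = Add(-3, Mul(12, Pow(J, 2))) (Function('C')(J) = Add(-3, Mul(Add(11, Pow(Mul(J, Pow(J, -1)), 2)), Pow(J, 2))) = Add(-3, Mul(Add(11, Pow(1, 2)), Pow(J, 2))) = Add(-3, Mul(Add(11, 1), Pow(J, 2))) = Add(-3, Mul(12, Pow(J, 2))))
Mul(Function('C')(-99), Pow(Function('d')(Mul(Add(17, 6), Pow(Add(6, 48), -1)), 38), -1)) = Mul(Add(-3, Mul(12, Pow(-99, 2))), Pow(Add(-36, Mul(-34, Mul(Add(17, 6), Pow(Add(6, 48), -1)))), -1)) = Mul(Add(-3, Mul(12, 9801)), Pow(Add(-36, Mul(-34, Mul(23, Pow(54, -1)))), -1)) = Mul(Add(-3, 117612), Pow(Add(-36, Mul(-34, Mul(23, Rational(1, 54)))), -1)) = Mul(117609, Pow(Add(-36, Mul(-34, Rational(23, 54))), -1)) = Mul(117609, Pow(Add(-36, Rational(-391, 27)), -1)) = Mul(117609, Pow(Rational(-1363, 27), -1)) = Mul(117609, Rational(-27, 1363)) = Rational(-3175443, 1363)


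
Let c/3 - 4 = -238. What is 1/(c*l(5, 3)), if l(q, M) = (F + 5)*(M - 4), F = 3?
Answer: 1/5616 ≈ 0.00017806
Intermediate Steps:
c = -702 (c = 12 + 3*(-238) = 12 - 714 = -702)
l(q, M) = -32 + 8*M (l(q, M) = (3 + 5)*(M - 4) = 8*(-4 + M) = -32 + 8*M)
1/(c*l(5, 3)) = 1/(-702*(-32 + 8*3)) = 1/(-702*(-32 + 24)) = 1/(-702*(-8)) = 1/5616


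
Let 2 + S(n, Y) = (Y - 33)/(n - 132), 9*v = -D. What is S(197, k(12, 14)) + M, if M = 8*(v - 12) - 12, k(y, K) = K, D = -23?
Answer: -52561/585 ≈ -89.848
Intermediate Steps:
v = 23/9 (v = (-1*(-23))/9 = (1/9)*23 = 23/9 ≈ 2.5556)
M = -788/9 (M = 8*(23/9 - 12) - 12 = 8*(-85/9) - 12 = -680/9 - 12 = -788/9 ≈ -87.556)
S(n, Y) = -2 + (-33 + Y)/(-132 + n) (S(n, Y) = -2 + (Y - 33)/(n - 132) = -2 + (-33 + Y)/(-132 + n))
S(197, k(12, 14)) + M = (231 + 14 - 2*197)/(-132 + 197) - 788/9 = (231 + 14 - 394)/65 - 788/9 = (1/65)*(-149) - 788/9 = -149/65 - 788/9 = -52561/585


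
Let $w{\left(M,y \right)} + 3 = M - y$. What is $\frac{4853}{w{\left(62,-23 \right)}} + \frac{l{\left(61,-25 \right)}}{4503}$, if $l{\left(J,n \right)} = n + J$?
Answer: $\frac{7285337}{123082} \approx 59.191$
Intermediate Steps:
$l{\left(J,n \right)} = J + n$
$w{\left(M,y \right)} = -3 + M - y$ ($w{\left(M,y \right)} = -3 + \left(M - y\right) = -3 + M - y$)
$\frac{4853}{w{\left(62,-23 \right)}} + \frac{l{\left(61,-25 \right)}}{4503} = \frac{4853}{-3 + 62 - -23} + \frac{61 - 25}{4503} = \frac{4853}{-3 + 62 + 23} + 36 \cdot \frac{1}{4503} = \frac{4853}{82} + \frac{12}{1501} = \frac{7285337}{123082}$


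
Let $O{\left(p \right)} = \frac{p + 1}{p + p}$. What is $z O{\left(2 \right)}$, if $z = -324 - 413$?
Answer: $- \frac{2211}{4} \approx -552.75$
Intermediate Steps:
$z = -737$
$O{\left(p \right)} = \frac{1 + p}{2 p}$
$z O{\left(2 \right)} = - 737 \frac{1 + 2}{2 \cdot 2} = - 737 \cdot \frac{1}{2} \cdot \frac{1}{2} \cdot 3 = \left(-737\right) \frac{3}{4} = - \frac{2211}{4}$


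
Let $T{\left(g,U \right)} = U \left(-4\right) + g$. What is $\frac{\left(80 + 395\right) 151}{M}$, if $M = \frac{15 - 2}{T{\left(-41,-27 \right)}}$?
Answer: $\frac{4805575}{13} \approx 3.6966 \cdot 10^{5}$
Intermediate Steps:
$T{\left(g,U \right)} = g - 4 U$ ($T{\left(g,U \right)} = - 4 U + g = g - 4 U$)
$M = \frac{13}{67}$ ($M = \frac{15 - 2}{-41 - -108} = \frac{13}{-41 + 108} = \frac{13}{67} \approx 0.19403$)
$\frac{\left(80 + 395\right) 151}{M} = \frac{\left(80 + 395\right) 151}{\frac{13}{67}} = 475 \cdot 151 \cdot \frac{67}{13} = 71725 \cdot \frac{67}{13} = \frac{4805575}{13}$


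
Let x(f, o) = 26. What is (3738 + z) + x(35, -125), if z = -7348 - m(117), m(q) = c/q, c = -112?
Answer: -419216/117 ≈ -3583.0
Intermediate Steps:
m(q) = -112/q
z = -859604/117 (z = -7348 - (-112)/117 = -7348 - 1*(-112/117) = -7348 + 112/117 = -859604/117 ≈ -7347.0)
(3738 + z) + x(35, -125) = (3738 - 859604/117) + 26 = -422258/117 + 26 = -419216/117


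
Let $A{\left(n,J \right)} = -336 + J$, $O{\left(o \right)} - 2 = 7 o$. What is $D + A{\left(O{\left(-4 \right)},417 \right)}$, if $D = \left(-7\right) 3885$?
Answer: $-27114$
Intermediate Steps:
$O{\left(o \right)} = 2 + 7 o$
$D = -27195$
$D + A{\left(O{\left(-4 \right)},417 \right)} = -27195 + \left(-336 + 417\right) = -27195 + 81 = -27114$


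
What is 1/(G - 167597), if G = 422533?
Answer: 1/254936 ≈ 3.9226e-6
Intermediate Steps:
1/(G - 167597) = 1/(422533 - 167597) = 1/254936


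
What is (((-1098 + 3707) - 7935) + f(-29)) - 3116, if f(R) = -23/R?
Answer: -244795/29 ≈ -8441.2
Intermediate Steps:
(((-1098 + 3707) - 7935) + f(-29)) - 3116 = (((-1098 + 3707) - 7935) - 23/(-29)) - 3116 = ((2609 - 7935) - 23*(-1/29)) - 3116 = (-5326 + 23/29) - 3116 = -154431/29 - 3116 = -244795/29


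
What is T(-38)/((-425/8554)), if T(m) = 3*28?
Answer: -718536/425 ≈ -1690.7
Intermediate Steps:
T(m) = 84
T(-38)/((-425/8554)) = 84/((-425/8554)) = 84/((-425*1/8554)) = 84/(-425/8554) = 84*(-8554/425) = -718536/425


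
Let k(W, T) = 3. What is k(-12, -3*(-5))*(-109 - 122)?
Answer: -693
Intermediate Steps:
k(-12, -3*(-5))*(-109 - 122) = 3*(-109 - 122) = 3*(-231) = -693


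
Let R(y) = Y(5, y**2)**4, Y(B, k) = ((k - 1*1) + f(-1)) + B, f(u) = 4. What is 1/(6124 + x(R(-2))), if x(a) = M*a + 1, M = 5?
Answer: 1/109805 ≈ 9.1071e-6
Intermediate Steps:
Y(B, k) = 3 + B + k (Y(B, k) = ((k - 1*1) + 4) + B = ((k - 1) + 4) + B = ((-1 + k) + 4) + B = (3 + k) + B = 3 + B + k)
R(y) = (8 + y**2)**4 (R(y) = (3 + 5 + y**2)**4 = (8 + y**2)**4)
x(a) = 1 + 5*a (x(a) = 5*a + 1 = 1 + 5*a)
1/(6124 + x(R(-2))) = 1/(6124 + (1 + 5*(8 + (-2)**2)**4)) = 1/(6124 + (1 + 5*(8 + 4)**4)) = 1/(6124 + (1 + 5*12**4)) = 1/(6124 + (1 + 5*20736)) = 1/(6124 + (1 + 103680)) = 1/(6124 + 103681) = 1/109805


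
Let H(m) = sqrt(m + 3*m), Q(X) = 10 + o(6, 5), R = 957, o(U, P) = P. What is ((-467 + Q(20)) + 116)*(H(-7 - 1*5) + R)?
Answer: -321552 - 1344*I*sqrt(3) ≈ -3.2155e+5 - 2327.9*I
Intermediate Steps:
Q(X) = 15 (Q(X) = 10 + 5 = 15)
H(m) = 2*sqrt(m) (H(m) = sqrt(4*m) = 2*sqrt(m))
((-467 + Q(20)) + 116)*(H(-7 - 1*5) + R) = ((-467 + 15) + 116)*(2*sqrt(-7 - 1*5) + 957) = (-452 + 116)*(2*sqrt(-7 - 5) + 957) = -336*(2*sqrt(-12) + 957) = -336*(2*(2*I*sqrt(3)) + 957) = -336*(4*I*sqrt(3) + 957) = -336*(957 + 4*I*sqrt(3)) = -321552 - 1344*I*sqrt(3)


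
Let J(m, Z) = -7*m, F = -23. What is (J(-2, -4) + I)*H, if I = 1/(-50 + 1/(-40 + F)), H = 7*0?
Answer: 0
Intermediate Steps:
H = 0
I = -63/3151 (I = 1/(-50 + 1/(-40 - 23)) = 1/(-50 + 1/(-63)) = 1/(-50 - 1/63) = 1/(-3151/63) = -63/3151 ≈ -0.019994)
(J(-2, -4) + I)*H = (-7*(-2) - 63/3151)*0 = (14 - 63/3151)*0 = (44051/3151)*0 = 0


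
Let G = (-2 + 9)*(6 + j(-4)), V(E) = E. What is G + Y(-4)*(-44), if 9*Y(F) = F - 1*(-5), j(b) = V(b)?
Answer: 82/9 ≈ 9.1111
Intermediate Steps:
j(b) = b
Y(F) = 5/9 + F/9 (Y(F) = (F - 1*(-5))/9 = (F + 5)/9 = (5 + F)/9 = 5/9 + F/9)
G = 14 (G = (-2 + 9)*(6 - 4) = 7*2 = 14)
G + Y(-4)*(-44) = 14 + (5/9 + (⅑)*(-4))*(-44) = 14 + (5/9 - 4/9)*(-44) = 14 + (⅑)*(-44) = 14 - 44/9 = 82/9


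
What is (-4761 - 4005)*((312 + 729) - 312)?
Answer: -6390414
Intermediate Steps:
(-4761 - 4005)*((312 + 729) - 312) = -8766*(1041 - 312) = -8766*729 = -6390414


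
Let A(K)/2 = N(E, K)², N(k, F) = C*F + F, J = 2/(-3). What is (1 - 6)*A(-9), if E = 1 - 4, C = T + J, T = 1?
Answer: -1440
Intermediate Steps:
J = -⅔ (J = 2*(-⅓) = -⅔ ≈ -0.66667)
C = ⅓ (C = 1 - ⅔ = ⅓ ≈ 0.33333)
E = -3
N(k, F) = 4*F/3 (N(k, F) = F/3 + F = 4*F/3)
A(K) = 32*K²/9 (A(K) = 2*(4*K/3)² = 2*(16*K²/9) = 32*K²/9)
(1 - 6)*A(-9) = (1 - 6)*((32/9)*(-9)²) = -160*81/9 = -5*288 = -1440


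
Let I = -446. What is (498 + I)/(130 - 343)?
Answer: -52/213 ≈ -0.24413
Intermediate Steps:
(498 + I)/(130 - 343) = (498 - 446)/(130 - 343) = 52/(-213) = 52*(-1/213) = -52/213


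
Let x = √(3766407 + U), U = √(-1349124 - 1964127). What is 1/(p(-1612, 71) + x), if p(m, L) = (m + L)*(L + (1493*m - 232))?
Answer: 1/(3708997457 + √3*√(1255469 + 41*I*√219)) ≈ 2.6961e-10 - 0.e-20*I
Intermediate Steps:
U = 123*I*√219 (U = √(-3313251) = 123*I*√219 ≈ 1820.2*I)
p(m, L) = (L + m)*(-232 + L + 1493*m) (p(m, L) = (L + m)*(L + (-232 + 1493*m)) = (L + m)*(-232 + L + 1493*m))
x = √(3766407 + 123*I*√219) ≈ 1940.7 + 0.469*I
1/(p(-1612, 71) + x) = 1/((71² - 232*71 - 232*(-1612) + 1493*(-1612)² + 1494*71*(-1612)) + √(3766407 + 123*I*√219)) = 1/((5041 - 16472 + 373984 + 1493*2598544 - 170991288) + √(3766407 + 123*I*√219)) = 1/((5041 - 16472 + 373984 + 3879626192 - 170991288) + √(3766407 + 123*I*√219)) = 1/(3708997457 + √(3766407 + 123*I*√219))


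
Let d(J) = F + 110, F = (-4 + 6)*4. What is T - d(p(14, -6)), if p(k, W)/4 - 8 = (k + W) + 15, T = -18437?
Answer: -18555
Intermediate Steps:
F = 8 (F = 2*4 = 8)
p(k, W) = 92 + 4*W + 4*k (p(k, W) = 32 + 4*((k + W) + 15) = 32 + 4*((W + k) + 15) = 32 + 4*(15 + W + k) = 32 + (60 + 4*W + 4*k) = 92 + 4*W + 4*k)
d(J) = 118 (d(J) = 8 + 110 = 118)
T - d(p(14, -6)) = -18437 - 1*118 = -18437 - 118 = -18555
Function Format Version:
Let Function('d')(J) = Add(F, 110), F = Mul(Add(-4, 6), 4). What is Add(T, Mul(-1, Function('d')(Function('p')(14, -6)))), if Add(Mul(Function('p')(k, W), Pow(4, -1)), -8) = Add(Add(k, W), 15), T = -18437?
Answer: -18555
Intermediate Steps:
F = 8 (F = Mul(2, 4) = 8)
Function('p')(k, W) = Add(92, Mul(4, W), Mul(4, k)) (Function('p')(k, W) = Add(32, Mul(4, Add(Add(k, W), 15))) = Add(32, Mul(4, Add(Add(W, k), 15))) = Add(32, Mul(4, Add(15, W, k))) = Add(32, Add(60, Mul(4, W), Mul(4, k))) = Add(92, Mul(4, W), Mul(4, k)))
Function('d')(J) = 118 (Function('d')(J) = Add(8, 110) = 118)
Add(T, Mul(-1, Function('d')(Function('p')(14, -6)))) = Add(-18437, Mul(-1, 118)) = Add(-18437, -118) = -18555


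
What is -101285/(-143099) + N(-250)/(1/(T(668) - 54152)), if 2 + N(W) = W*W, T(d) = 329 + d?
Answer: -475386496106525/143099 ≈ -3.3221e+9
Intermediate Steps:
N(W) = -2 + W² (N(W) = -2 + W*W = -2 + W²)
-101285/(-143099) + N(-250)/(1/(T(668) - 54152)) = -101285/(-143099) + (-2 + (-250)²)/(1/((329 + 668) - 54152)) = -101285*(-1/143099) + (-2 + 62500)/(1/(997 - 54152)) = 101285/143099 + 62498/(1/(-53155)) = 101285/143099 + 62498/(-1/53155) = 101285/143099 + 62498*(-53155) = 101285/143099 - 3322081190 = -475386496106525/143099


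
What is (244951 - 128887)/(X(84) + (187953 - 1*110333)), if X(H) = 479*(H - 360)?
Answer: -14508/6823 ≈ -2.1263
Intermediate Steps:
X(H) = -172440 + 479*H (X(H) = 479*(-360 + H) = -172440 + 479*H)
(244951 - 128887)/(X(84) + (187953 - 1*110333)) = (244951 - 128887)/((-172440 + 479*84) + (187953 - 1*110333)) = 116064/((-172440 + 40236) + (187953 - 110333)) = 116064/(-132204 + 77620) = 116064/(-54584) = 116064*(-1/54584) = -14508/6823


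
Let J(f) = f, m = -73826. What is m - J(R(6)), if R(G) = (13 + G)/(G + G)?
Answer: -885931/12 ≈ -73828.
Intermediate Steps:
R(G) = (13 + G)/(2*G) (R(G) = (13 + G)/((2*G)) = (13 + G)*(1/(2*G)) = (13 + G)/(2*G))
m - J(R(6)) = -73826 - (13 + 6)/(2*6) = -73826 - 19/(2*6) = -73826 - 1*19/12 = -73826 - 19/12 = -885931/12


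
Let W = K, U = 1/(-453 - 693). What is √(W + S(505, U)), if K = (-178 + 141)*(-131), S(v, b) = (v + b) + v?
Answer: √7692090666/1146 ≈ 76.531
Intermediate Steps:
U = -1/1146 (U = 1/(-1146) = -1/1146 ≈ -0.00087260)
S(v, b) = b + 2*v (S(v, b) = (b + v) + v = b + 2*v)
K = 4847 (K = -37*(-131) = 4847)
W = 4847
√(W + S(505, U)) = √(4847 + (-1/1146 + 2*505)) = √(4847 + (-1/1146 + 1010)) = √(4847 + 1157459/1146) = √(6712121/1146) = √7692090666/1146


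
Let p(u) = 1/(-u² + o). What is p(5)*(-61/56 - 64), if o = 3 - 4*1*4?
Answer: 3645/2128 ≈ 1.7129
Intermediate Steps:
o = -13 (o = 3 - 4*4 = 3 - 16 = -13)
p(u) = 1/(-13 - u²) (p(u) = 1/(-u² - 13) = 1/(-13 - u²))
p(5)*(-61/56 - 64) = (-1/(13 + 5²))*(-61/56 - 64) = (-1/(13 + 25))*(-61*1/56 - 64) = (-1/38)*(-61/56 - 64) = -1*1/38*(-3645/56) = -1/38*(-3645/56) = 3645/2128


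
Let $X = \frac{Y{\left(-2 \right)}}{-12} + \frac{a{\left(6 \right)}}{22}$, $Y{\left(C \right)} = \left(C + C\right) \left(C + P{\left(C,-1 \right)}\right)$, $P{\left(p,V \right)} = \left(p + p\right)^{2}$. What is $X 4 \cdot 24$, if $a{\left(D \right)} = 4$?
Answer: $\frac{5120}{11} \approx 465.45$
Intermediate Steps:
$P{\left(p,V \right)} = 4 p^{2}$ ($P{\left(p,V \right)} = \left(2 p\right)^{2} = 4 p^{2}$)
$Y{\left(C \right)} = 2 C \left(C + 4 C^{2}\right)$ ($Y{\left(C \right)} = \left(C + C\right) \left(C + 4 C^{2}\right) = 2 C \left(C + 4 C^{2}\right)$)
$X = \frac{160}{33}$ ($X = \frac{\left(-2\right)^{2} \left(2 + 8 \left(-2\right)\right)}{-12} + \frac{4}{22} = 4 \left(2 - 16\right) \left(- \frac{1}{12}\right) + 4 \cdot \frac{1}{22} = 4 \left(-14\right) \left(- \frac{1}{12}\right) + \frac{2}{11} = \left(-56\right) \left(- \frac{1}{12}\right) + \frac{2}{11} = \frac{14}{3} + \frac{2}{11} = \frac{160}{33} \approx 4.8485$)
$X 4 \cdot 24 = \frac{160}{33} \cdot 4 \cdot 24 = \frac{640}{33} \cdot 24 = \frac{5120}{11}$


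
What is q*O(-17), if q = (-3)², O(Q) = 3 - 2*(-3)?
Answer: 81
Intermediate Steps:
O(Q) = 9 (O(Q) = 3 + 6 = 9)
q = 9
q*O(-17) = 9*9 = 81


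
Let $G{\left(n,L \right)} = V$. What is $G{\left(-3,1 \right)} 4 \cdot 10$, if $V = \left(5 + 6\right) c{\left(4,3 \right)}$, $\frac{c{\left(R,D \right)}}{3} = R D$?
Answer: $15840$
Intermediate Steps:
$c{\left(R,D \right)} = 3 D R$ ($c{\left(R,D \right)} = 3 R D = 3 D R$)
$V = 396$ ($V = \left(5 + 6\right) 3 \cdot 3 \cdot 4 = 11 \cdot 36 = 396$)
$G{\left(n,L \right)} = 396$
$G{\left(-3,1 \right)} 4 \cdot 10 = 396 \cdot 4 \cdot 10 = 1584 \cdot 10 = 15840$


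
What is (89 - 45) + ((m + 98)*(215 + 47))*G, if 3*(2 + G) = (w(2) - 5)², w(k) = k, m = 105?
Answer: 53230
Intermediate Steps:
G = 1 (G = -2 + (2 - 5)²/3 = -2 + (⅓)*(-3)² = -2 + (⅓)*9 = -2 + 3 = 1)
(89 - 45) + ((m + 98)*(215 + 47))*G = (89 - 45) + ((105 + 98)*(215 + 47))*1 = 44 + (203*262)*1 = 44 + 53186*1 = 44 + 53186 = 53230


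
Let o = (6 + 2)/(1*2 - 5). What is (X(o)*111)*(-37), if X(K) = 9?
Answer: -36963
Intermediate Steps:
o = -8/3 (o = 8/(2 - 5) = 8/(-3) = 8*(-1/3) = -8/3 ≈ -2.6667)
(X(o)*111)*(-37) = (9*111)*(-37) = 999*(-37) = -36963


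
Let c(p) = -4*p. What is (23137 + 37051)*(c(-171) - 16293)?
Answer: -939474492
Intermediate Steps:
(23137 + 37051)*(c(-171) - 16293) = (23137 + 37051)*(-4*(-171) - 16293) = 60188*(684 - 16293) = 60188*(-15609) = -939474492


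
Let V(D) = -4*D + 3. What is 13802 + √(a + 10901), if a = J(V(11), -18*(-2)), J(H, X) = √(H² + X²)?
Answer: 13802 + √(10901 + √2977) ≈ 13907.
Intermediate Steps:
V(D) = 3 - 4*D
a = √2977 (a = √((3 - 4*11)² + (-18*(-2))²) = √((3 - 44)² + 36²) = √((-41)² + 1296) = √(1681 + 1296) = √2977 ≈ 54.562)
13802 + √(a + 10901) = 13802 + √(√2977 + 10901) = 13802 + √(10901 + √2977)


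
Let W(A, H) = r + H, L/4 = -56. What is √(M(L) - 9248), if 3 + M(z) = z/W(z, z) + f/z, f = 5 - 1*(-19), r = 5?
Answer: I*√86954085561/3066 ≈ 96.177*I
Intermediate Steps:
f = 24 (f = 5 + 19 = 24)
L = -224 (L = 4*(-56) = -224)
W(A, H) = 5 + H
M(z) = -3 + 24/z + z/(5 + z) (M(z) = -3 + (z/(5 + z) + 24/z) = -3 + (24/z + z/(5 + z)) = -3 + 24/z + z/(5 + z))
√(M(L) - 9248) = √((120 - 2*(-224)² + 9*(-224))/((-224)*(5 - 224)) - 9248) = √(-1/224*(120 - 2*50176 - 2016)/(-219) - 9248) = √(-1/224*(-1/219)*(120 - 100352 - 2016) - 9248) = √(-1/224*(-1/219)*(-102248) - 9248) = √(-12781/6132 - 9248) = √(-56721517/6132) = I*√86954085561/3066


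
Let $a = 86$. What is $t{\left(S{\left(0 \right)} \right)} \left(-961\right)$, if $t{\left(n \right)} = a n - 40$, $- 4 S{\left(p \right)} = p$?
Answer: $38440$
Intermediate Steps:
$S{\left(p \right)} = - \frac{p}{4}$
$t{\left(n \right)} = -40 + 86 n$ ($t{\left(n \right)} = 86 n - 40 = -40 + 86 n$)
$t{\left(S{\left(0 \right)} \right)} \left(-961\right) = \left(-40 + 86 \left(\left(- \frac{1}{4}\right) 0\right)\right) \left(-961\right) = \left(-40 + 86 \cdot 0\right) \left(-961\right) = \left(-40 + 0\right) \left(-961\right) = \left(-40\right) \left(-961\right) = 38440$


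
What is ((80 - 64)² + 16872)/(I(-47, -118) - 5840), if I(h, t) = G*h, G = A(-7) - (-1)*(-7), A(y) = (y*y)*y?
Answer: 8564/5305 ≈ 1.6143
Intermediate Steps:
A(y) = y³ (A(y) = y²*y = y³)
G = -350 (G = (-7)³ - (-1)*(-7) = -343 - 1*7 = -343 - 7 = -350)
I(h, t) = -350*h
((80 - 64)² + 16872)/(I(-47, -118) - 5840) = ((80 - 64)² + 16872)/(-350*(-47) - 5840) = (16² + 16872)/(16450 - 5840) = (256 + 16872)/10610 = 17128*(1/10610) = 8564/5305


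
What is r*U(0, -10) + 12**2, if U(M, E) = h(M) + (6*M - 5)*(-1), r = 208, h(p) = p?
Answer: 1184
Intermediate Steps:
U(M, E) = 5 - 5*M (U(M, E) = M + (6*M - 5)*(-1) = M + (-5 + 6*M)*(-1) = M + (5 - 6*M) = 5 - 5*M)
r*U(0, -10) + 12**2 = 208*(5 - 5*0) + 12**2 = 208*(5 + 0) + 144 = 208*5 + 144 = 1040 + 144 = 1184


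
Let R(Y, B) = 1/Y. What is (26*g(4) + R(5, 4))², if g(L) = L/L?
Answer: 17161/25 ≈ 686.44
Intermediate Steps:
g(L) = 1
R(Y, B) = 1/Y
(26*g(4) + R(5, 4))² = (26*1 + 1/5)² = (26 + ⅕)² = (131/5)² = 17161/25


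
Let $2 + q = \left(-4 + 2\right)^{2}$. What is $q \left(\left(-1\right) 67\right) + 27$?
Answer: $-107$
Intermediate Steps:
$q = 2$ ($q = -2 + \left(-4 + 2\right)^{2} = -2 + \left(-2\right)^{2} = -2 + 4 = 2$)
$q \left(\left(-1\right) 67\right) + 27 = 2 \left(\left(-1\right) 67\right) + 27 = 2 \left(-67\right) + 27 = -134 + 27 = -107$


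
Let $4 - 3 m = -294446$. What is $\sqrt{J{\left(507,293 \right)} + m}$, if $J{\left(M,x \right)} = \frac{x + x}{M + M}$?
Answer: $\frac{\sqrt{149287029}}{39} \approx 313.29$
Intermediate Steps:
$J{\left(M,x \right)} = \frac{x}{M}$ ($J{\left(M,x \right)} = \frac{2 x}{2 M} = 2 x \frac{1}{2 M} = \frac{x}{M}$)
$m = 98150$ ($m = \frac{4}{3} - - \frac{294446}{3} = \frac{4}{3} + \frac{294446}{3} = 98150$)
$\sqrt{J{\left(507,293 \right)} + m} = \sqrt{\frac{293}{507} + 98150} = \sqrt{\frac{49762343}{507}} = \frac{\sqrt{149287029}}{39}$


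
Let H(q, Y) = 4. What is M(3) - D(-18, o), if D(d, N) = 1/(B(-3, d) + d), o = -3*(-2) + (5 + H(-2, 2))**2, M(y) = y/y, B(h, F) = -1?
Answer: 20/19 ≈ 1.0526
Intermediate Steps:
M(y) = 1
o = 87 (o = -3*(-2) + (5 + 4)**2 = 6 + 9**2 = 6 + 81 = 87)
D(d, N) = 1/(-1 + d)
M(3) - D(-18, o) = 1 - 1/(-1 - 18) = 1 - 1/(-19) = 1 - 1*(-1/19) = 1 + 1/19 = 20/19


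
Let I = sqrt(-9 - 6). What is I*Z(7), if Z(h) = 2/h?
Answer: 2*I*sqrt(15)/7 ≈ 1.1066*I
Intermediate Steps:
I = I*sqrt(15) (I = sqrt(-15) = I*sqrt(15) ≈ 3.873*I)
I*Z(7) = (I*sqrt(15))*(2/7) = 2*I*sqrt(15)/7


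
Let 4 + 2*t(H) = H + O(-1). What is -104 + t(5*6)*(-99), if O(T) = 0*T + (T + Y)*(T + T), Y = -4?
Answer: -1886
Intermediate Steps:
O(T) = 2*T*(-4 + T) (O(T) = 0*T + (T - 4)*(T + T) = 0 + (-4 + T)*(2*T) = 0 + 2*T*(-4 + T) = 2*T*(-4 + T))
t(H) = 3 + H/2 (t(H) = -2 + (H + 2*(-1)*(-4 - 1))/2 = -2 + (H + 2*(-1)*(-5))/2 = -2 + (H + 10)/2 = -2 + (10 + H)/2 = -2 + (5 + H/2) = 3 + H/2)
-104 + t(5*6)*(-99) = -104 + (3 + (5*6)/2)*(-99) = -104 + (3 + (½)*30)*(-99) = -104 + (3 + 15)*(-99) = -104 + 18*(-99) = -104 - 1782 = -1886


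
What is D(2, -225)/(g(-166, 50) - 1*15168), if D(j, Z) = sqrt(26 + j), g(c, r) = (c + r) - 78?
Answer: -sqrt(7)/7681 ≈ -0.00034445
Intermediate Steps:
g(c, r) = -78 + c + r
D(2, -225)/(g(-166, 50) - 1*15168) = sqrt(26 + 2)/((-78 - 166 + 50) - 1*15168) = sqrt(28)/(-194 - 15168) = (2*sqrt(7))/(-15362) = (2*sqrt(7))*(-1/15362) = -sqrt(7)/7681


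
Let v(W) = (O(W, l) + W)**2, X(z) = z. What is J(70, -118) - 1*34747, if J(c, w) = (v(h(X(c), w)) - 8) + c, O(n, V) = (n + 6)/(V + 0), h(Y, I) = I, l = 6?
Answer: -144065/9 ≈ -16007.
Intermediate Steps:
O(n, V) = (6 + n)/V
v(W) = (1 + 7*W/6)**2 (v(W) = ((6 + W)/6 + W)**2 = ((1 + W/6) + W)**2 = (1 + 7*W/6)**2)
J(c, w) = -8 + c + (6 + 7*w)**2/36 (J(c, w) = ((6 + 7*w)**2/36 - 8) + c = (-8 + (6 + 7*w)**2/36) + c = -8 + c + (6 + 7*w)**2/36)
J(70, -118) - 1*34747 = (-8 + 70 + (6 + 7*(-118))**2/36) - 1*34747 = (-8 + 70 + (6 - 826)**2/36) - 34747 = (-8 + 70 + (1/36)*(-820)**2) - 34747 = (-8 + 70 + (1/36)*672400) - 34747 = (-8 + 70 + 168100/9) - 34747 = 168658/9 - 34747 = -144065/9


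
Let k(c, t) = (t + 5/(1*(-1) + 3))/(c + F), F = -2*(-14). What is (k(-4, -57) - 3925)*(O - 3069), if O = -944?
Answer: 756486617/48 ≈ 1.5760e+7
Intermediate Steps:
F = 28
k(c, t) = (5/2 + t)/(28 + c) (k(c, t) = (t + 5/(1*(-1) + 3))/(c + 28) = (t + 5/(-1 + 3))/(28 + c) = (t + 5/2)/(28 + c) = (5/2 + t)/(28 + c))
(k(-4, -57) - 3925)*(O - 3069) = ((5/2 - 57)/(28 - 4) - 3925)*(-944 - 3069) = (-109/2/24 - 3925)*(-4013) = ((1/24)*(-109/2) - 3925)*(-4013) = (-109/48 - 3925)*(-4013) = -188509/48*(-4013) = 756486617/48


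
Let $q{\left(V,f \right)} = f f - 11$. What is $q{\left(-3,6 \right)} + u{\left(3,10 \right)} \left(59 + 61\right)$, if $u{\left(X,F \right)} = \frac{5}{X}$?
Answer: $225$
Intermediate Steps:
$q{\left(V,f \right)} = -11 + f^{2}$ ($q{\left(V,f \right)} = f^{2} - 11 = -11 + f^{2}$)
$q{\left(-3,6 \right)} + u{\left(3,10 \right)} \left(59 + 61\right) = \left(-11 + 6^{2}\right) + \frac{5}{3} \left(59 + 61\right) = \left(-11 + 36\right) + 5 \cdot \frac{1}{3} \cdot 120 = 25 + \frac{5}{3} \cdot 120 = 25 + 200 = 225$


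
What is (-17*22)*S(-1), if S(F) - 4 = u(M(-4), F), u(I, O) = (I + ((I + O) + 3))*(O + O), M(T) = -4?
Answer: -5984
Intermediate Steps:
u(I, O) = 2*O*(3 + O + 2*I) (u(I, O) = (I + (3 + I + O))*(2*O) = (3 + O + 2*I)*(2*O) = 2*O*(3 + O + 2*I))
S(F) = 4 + 2*F*(-5 + F) (S(F) = 4 + 2*F*(3 + F + 2*(-4)) = 4 + 2*F*(3 + F - 8) = 4 + 2*F*(-5 + F))
(-17*22)*S(-1) = (-17*22)*(4 + 2*(-1)*(-5 - 1)) = -374*(4 + 2*(-1)*(-6)) = -374*(4 + 12) = -374*16 = -5984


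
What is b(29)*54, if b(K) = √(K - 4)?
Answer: 270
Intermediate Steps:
b(K) = √(-4 + K)
b(29)*54 = √(-4 + 29)*54 = √25*54 = 5*54 = 270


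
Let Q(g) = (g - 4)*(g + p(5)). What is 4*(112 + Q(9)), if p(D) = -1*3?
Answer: 568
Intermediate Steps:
p(D) = -3
Q(g) = (-4 + g)*(-3 + g) (Q(g) = (g - 4)*(g - 3) = (-4 + g)*(-3 + g))
4*(112 + Q(9)) = 4*(112 + (12 + 9² - 7*9)) = 4*(112 + (12 + 81 - 63)) = 4*(112 + 30) = 4*142 = 568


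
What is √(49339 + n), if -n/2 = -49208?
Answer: √147755 ≈ 384.39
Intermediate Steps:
n = 98416 (n = -2*(-49208) = 98416)
√(49339 + n) = √(49339 + 98416) = √147755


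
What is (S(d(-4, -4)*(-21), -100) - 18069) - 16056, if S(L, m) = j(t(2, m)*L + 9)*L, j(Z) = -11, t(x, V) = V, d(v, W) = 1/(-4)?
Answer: -136731/4 ≈ -34183.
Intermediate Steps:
d(v, W) = -1/4
S(L, m) = -11*L
(S(d(-4, -4)*(-21), -100) - 18069) - 16056 = (-(-11)*(-21)/4 - 18069) - 16056 = (-11*21/4 - 18069) - 16056 = (-231/4 - 18069) - 16056 = -72507/4 - 16056 = -136731/4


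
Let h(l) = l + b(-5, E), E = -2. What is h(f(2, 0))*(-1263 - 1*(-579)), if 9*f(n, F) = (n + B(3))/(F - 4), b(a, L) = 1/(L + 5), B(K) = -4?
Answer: -266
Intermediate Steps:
b(a, L) = 1/(5 + L)
f(n, F) = (-4 + n)/(9*(-4 + F)) (f(n, F) = ((n - 4)/(F - 4))/9 = ((-4 + n)/(-4 + F))/9 = (-4 + n)/(9*(-4 + F)))
h(l) = ⅓ + l (h(l) = l + 1/(5 - 2) = l + 1/3 = l + ⅓ = ⅓ + l)
h(f(2, 0))*(-1263 - 1*(-579)) = (⅓ + (-4 + 2)/(9*(-4 + 0)))*(-1263 - 1*(-579)) = (⅓ + (⅑)*(-2)/(-4))*(-1263 + 579) = (⅓ + (⅑)*(-¼)*(-2))*(-684) = (⅓ + 1/18)*(-684) = (7/18)*(-684) = -266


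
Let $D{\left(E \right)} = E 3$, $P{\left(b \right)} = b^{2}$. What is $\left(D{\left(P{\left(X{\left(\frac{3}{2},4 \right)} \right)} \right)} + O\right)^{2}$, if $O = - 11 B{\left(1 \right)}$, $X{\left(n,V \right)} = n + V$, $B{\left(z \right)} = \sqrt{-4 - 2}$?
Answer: $\frac{120153}{16} - \frac{3993 i \sqrt{6}}{2} \approx 7509.6 - 4890.4 i$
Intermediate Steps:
$B{\left(z \right)} = i \sqrt{6}$ ($B{\left(z \right)} = \sqrt{-6} = i \sqrt{6}$)
$X{\left(n,V \right)} = V + n$
$O = - 11 i \sqrt{6} \approx - 26.944 i$
$D{\left(E \right)} = 3 E$
$\left(D{\left(P{\left(X{\left(\frac{3}{2},4 \right)} \right)} \right)} + O\right)^{2} = \left(3 \left(4 + \frac{3}{2}\right)^{2} - 11 i \sqrt{6}\right)^{2} = \left(3 \left(\frac{11}{2}\right)^{2} - 11 i \sqrt{6}\right)^{2} = \left(3 \cdot \frac{121}{4} - 11 i \sqrt{6}\right)^{2} = \left(\frac{363}{4} - 11 i \sqrt{6}\right)^{2}$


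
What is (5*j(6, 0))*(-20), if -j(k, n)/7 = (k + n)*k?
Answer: 25200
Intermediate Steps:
j(k, n) = -7*k*(k + n) (j(k, n) = -7*(k + n)*k = -7*k*(k + n))
(5*j(6, 0))*(-20) = (5*(-7*6*(6 + 0)))*(-20) = (5*(-7*6*6))*(-20) = (5*(-252))*(-20) = -1260*(-20) = 25200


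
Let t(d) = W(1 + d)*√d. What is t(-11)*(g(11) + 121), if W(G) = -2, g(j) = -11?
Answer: -220*I*√11 ≈ -729.66*I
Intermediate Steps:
t(d) = -2*√d
t(-11)*(g(11) + 121) = (-2*I*√11)*(-11 + 121) = -2*I*√11*110 = -220*I*√11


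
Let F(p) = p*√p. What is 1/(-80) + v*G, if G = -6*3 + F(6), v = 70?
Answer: -100801/80 + 420*√6 ≈ -231.23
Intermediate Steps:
F(p) = p^(3/2)
G = -18 + 6*√6 (G = -6*3 + 6^(3/2) = -18 + 6*√6 ≈ -3.3031)
1/(-80) + v*G = 1/(-80) + 70*(-18 + 6*√6) = -1/80 + (-1260 + 420*√6) = -100801/80 + 420*√6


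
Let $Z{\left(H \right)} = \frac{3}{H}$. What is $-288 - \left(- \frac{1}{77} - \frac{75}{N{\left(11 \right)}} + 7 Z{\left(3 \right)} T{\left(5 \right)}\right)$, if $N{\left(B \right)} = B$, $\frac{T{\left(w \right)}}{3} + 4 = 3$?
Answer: $- \frac{20033}{77} \approx -260.17$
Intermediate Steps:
$T{\left(w \right)} = -3$ ($T{\left(w \right)} = -12 + 3 \cdot 3 = -12 + 9 = -3$)
$-288 - \left(- \frac{1}{77} - \frac{75}{N{\left(11 \right)}} + 7 Z{\left(3 \right)} T{\left(5 \right)}\right) = -288 + \left(\left(\frac{75}{11} - \frac{1}{-77}\right) - 7 \cdot \frac{3}{3} \left(-3\right)\right) = -288 + \left(\left(75 \cdot \frac{1}{11} - - \frac{1}{77}\right) - 7 \cdot 3 \cdot \frac{1}{3} \left(-3\right)\right) = -288 + \left(\left(\frac{75}{11} + \frac{1}{77}\right) - 7 \cdot 1 \left(-3\right)\right) = -288 - \left(- \frac{526}{77} + 7 \left(-3\right)\right) = -288 + \left(\frac{526}{77} - -21\right) = -288 + \left(\frac{526}{77} + 21\right) = -288 + \frac{2143}{77} = - \frac{20033}{77}$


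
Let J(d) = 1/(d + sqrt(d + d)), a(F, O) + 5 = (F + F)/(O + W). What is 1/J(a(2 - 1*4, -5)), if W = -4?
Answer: -41/9 + I*sqrt(82)/3 ≈ -4.5556 + 3.0185*I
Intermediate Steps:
a(F, O) = -5 + 2*F/(-4 + O) (a(F, O) = -5 + (F + F)/(O - 4) = -5 + (2*F)/(-4 + O) = -5 + 2*F/(-4 + O))
J(d) = 1/(d + sqrt(2)*sqrt(d)) (J(d) = 1/(d + sqrt(2*d)) = 1/(d + sqrt(2)*sqrt(d)))
1/J(a(2 - 1*4, -5)) = 1/(1/((20 - 5*(-5) + 2*(2 - 1*4))/(-4 - 5) + sqrt(2)*sqrt((20 - 5*(-5) + 2*(2 - 1*4))/(-4 - 5)))) = 1/(1/((20 + 25 + 2*(2 - 4))/(-9) + sqrt(2)*sqrt((20 + 25 + 2*(2 - 4))/(-9)))) = 1/(1/(-(20 + 25 + 2*(-2))/9 + sqrt(2)*sqrt(-(20 + 25 + 2*(-2))/9))) = 1/(1/(-(20 + 25 - 4)/9 + sqrt(2)*sqrt(-(20 + 25 - 4)/9))) = 1/(1/(-1/9*41 + sqrt(2)*sqrt(-1/9*41))) = 1/(1/(-41/9 + sqrt(2)*sqrt(-41/9))) = 1/(1/(-41/9 + sqrt(2)*(I*sqrt(41)/3))) = 1/(1/(-41/9 + I*sqrt(82)/3)) = -41/9 + I*sqrt(82)/3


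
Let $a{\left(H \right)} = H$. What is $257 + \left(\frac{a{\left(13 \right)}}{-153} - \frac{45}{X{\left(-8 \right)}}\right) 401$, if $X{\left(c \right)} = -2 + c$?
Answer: $\frac{620393}{306} \approx 2027.4$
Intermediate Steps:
$257 + \left(\frac{a{\left(13 \right)}}{-153} - \frac{45}{X{\left(-8 \right)}}\right) 401 = 257 + \left(\frac{13}{-153} - \frac{45}{-2 - 8}\right) 401 = 257 + \left(13 \left(- \frac{1}{153}\right) - \frac{45}{-10}\right) 401 = 257 + \left(- \frac{13}{153} - - \frac{9}{2}\right) 401 = 257 + \left(- \frac{13}{153} + \frac{9}{2}\right) 401 = 257 + \frac{1351}{306} \cdot 401 = 257 + \frac{541751}{306} = \frac{620393}{306}$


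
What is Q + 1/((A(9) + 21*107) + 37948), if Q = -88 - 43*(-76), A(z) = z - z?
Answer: 127820101/40195 ≈ 3180.0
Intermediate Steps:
A(z) = 0
Q = 3180 (Q = -88 + 3268 = 3180)
Q + 1/((A(9) + 21*107) + 37948) = 3180 + 1/((0 + 21*107) + 37948) = 3180 + 1/((0 + 2247) + 37948) = 3180 + 1/(2247 + 37948) = 3180 + 1/40195 = 127820101/40195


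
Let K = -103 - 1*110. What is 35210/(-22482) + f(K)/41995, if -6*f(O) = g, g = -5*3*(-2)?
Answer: -147875636/94413159 ≈ -1.5663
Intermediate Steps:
K = -213 (K = -103 - 110 = -213)
g = 30 (g = -15*(-2) = 30)
f(O) = -5 (f(O) = -⅙*30 = -5)
35210/(-22482) + f(K)/41995 = 35210/(-22482) - 5/41995 = 35210*(-1/22482) - 5*1/41995 = -17605/11241 - 1/8399 = -147875636/94413159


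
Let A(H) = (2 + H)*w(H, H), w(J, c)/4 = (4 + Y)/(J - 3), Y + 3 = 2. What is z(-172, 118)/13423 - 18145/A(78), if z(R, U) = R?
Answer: -1217812683/859072 ≈ -1417.6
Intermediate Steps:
Y = -1 (Y = -3 + 2 = -1)
w(J, c) = 12/(-3 + J) (w(J, c) = 4*((4 - 1)/(J - 3)) = 4*(3/(-3 + J)) = 12/(-3 + J))
A(H) = 12*(2 + H)/(-3 + H) (A(H) = (2 + H)*(12/(-3 + H)) = 12*(2 + H)/(-3 + H))
z(-172, 118)/13423 - 18145/A(78) = -172/13423 - 18145*(-3 + 78)/(12*(2 + 78)) = -172*1/13423 - 18145/(12*80/75) = -172/13423 - 18145/(12*(1/75)*80) = -172/13423 - 18145/64/5 = -172/13423 - 18145*5/64 = -172/13423 - 90725/64 = -1217812683/859072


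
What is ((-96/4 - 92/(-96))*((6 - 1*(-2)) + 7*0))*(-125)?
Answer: 69125/3 ≈ 23042.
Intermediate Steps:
((-96/4 - 92/(-96))*((6 - 1*(-2)) + 7*0))*(-125) = ((-96*¼ - 92*(-1/96))*((6 + 2) + 0))*(-125) = ((-24 + 23/24)*(8 + 0))*(-125) = -553/24*8*(-125) = -553/3*(-125) = 69125/3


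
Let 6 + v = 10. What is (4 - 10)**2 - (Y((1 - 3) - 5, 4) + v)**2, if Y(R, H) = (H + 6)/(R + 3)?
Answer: 135/4 ≈ 33.750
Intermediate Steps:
v = 4 (v = -6 + 10 = 4)
Y(R, H) = (6 + H)/(3 + R)
(4 - 10)**2 - (Y((1 - 3) - 5, 4) + v)**2 = (4 - 10)**2 - ((6 + 4)/(3 + ((1 - 3) - 5)) + 4)**2 = (-6)**2 - (10/(3 + (-2 - 5)) + 4)**2 = 36 - (10/(3 - 7) + 4)**2 = 36 - (10/(-4) + 4)**2 = 36 - (-1/4*10 + 4)**2 = 36 - (-5/2 + 4)**2 = 36 - (3/2)**2 = 36 - 1*9/4 = 36 - 9/4 = 135/4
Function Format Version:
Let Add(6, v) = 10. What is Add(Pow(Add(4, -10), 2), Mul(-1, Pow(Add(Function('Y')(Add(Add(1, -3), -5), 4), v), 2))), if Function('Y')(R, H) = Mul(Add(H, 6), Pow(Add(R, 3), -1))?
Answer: Rational(135, 4) ≈ 33.750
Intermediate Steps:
v = 4 (v = Add(-6, 10) = 4)
Function('Y')(R, H) = Mul(Pow(Add(3, R), -1), Add(6, H)) (Function('Y')(R, H) = Mul(Add(6, H), Pow(Add(3, R), -1)) = Mul(Pow(Add(3, R), -1), Add(6, H)))
Add(Pow(Add(4, -10), 2), Mul(-1, Pow(Add(Function('Y')(Add(Add(1, -3), -5), 4), v), 2))) = Add(Pow(Add(4, -10), 2), Mul(-1, Pow(Add(Mul(Pow(Add(3, Add(Add(1, -3), -5)), -1), Add(6, 4)), 4), 2))) = Add(Pow(-6, 2), Mul(-1, Pow(Add(Mul(Pow(Add(3, Add(-2, -5)), -1), 10), 4), 2))) = Add(36, Mul(-1, Pow(Add(Mul(Pow(Add(3, -7), -1), 10), 4), 2))) = Add(36, Mul(-1, Pow(Add(Mul(Pow(-4, -1), 10), 4), 2))) = Add(36, Mul(-1, Pow(Add(Mul(Rational(-1, 4), 10), 4), 2))) = Add(36, Mul(-1, Pow(Add(Rational(-5, 2), 4), 2))) = Add(36, Mul(-1, Pow(Rational(3, 2), 2))) = Add(36, Mul(-1, Rational(9, 4))) = Add(36, Rational(-9, 4)) = Rational(135, 4)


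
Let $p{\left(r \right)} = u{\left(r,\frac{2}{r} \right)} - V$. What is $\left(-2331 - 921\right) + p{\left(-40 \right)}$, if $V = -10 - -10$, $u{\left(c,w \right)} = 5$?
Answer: $-3247$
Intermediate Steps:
$V = 0$ ($V = -10 + 10 = 0$)
$p{\left(r \right)} = 5$ ($p{\left(r \right)} = 5 - 0 = 5 + 0 = 5$)
$\left(-2331 - 921\right) + p{\left(-40 \right)} = \left(-2331 - 921\right) + 5 = -3252 + 5 = -3247$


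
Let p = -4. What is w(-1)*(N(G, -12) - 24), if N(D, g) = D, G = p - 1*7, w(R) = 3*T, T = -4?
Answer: 420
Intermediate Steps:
w(R) = -12 (w(R) = 3*(-4) = -12)
G = -11 (G = -4 - 1*7 = -4 - 7 = -11)
w(-1)*(N(G, -12) - 24) = -12*(-11 - 24) = -12*(-35) = 420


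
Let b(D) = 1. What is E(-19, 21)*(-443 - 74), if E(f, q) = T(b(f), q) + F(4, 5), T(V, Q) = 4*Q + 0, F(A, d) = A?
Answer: -45496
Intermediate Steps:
T(V, Q) = 4*Q
E(f, q) = 4 + 4*q (E(f, q) = 4*q + 4 = 4 + 4*q)
E(-19, 21)*(-443 - 74) = (4 + 4*21)*(-443 - 74) = (4 + 84)*(-517) = 88*(-517) = -45496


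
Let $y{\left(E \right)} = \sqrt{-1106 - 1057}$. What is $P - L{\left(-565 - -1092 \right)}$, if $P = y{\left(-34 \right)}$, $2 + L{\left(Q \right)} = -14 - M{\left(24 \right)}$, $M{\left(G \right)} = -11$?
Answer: $5 + i \sqrt{2163} \approx 5.0 + 46.508 i$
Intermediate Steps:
$L{\left(Q \right)} = -5$ ($L{\left(Q \right)} = -2 - 3 = -5$)
$y{\left(E \right)} = i \sqrt{2163}$ ($y{\left(E \right)} = \sqrt{-2163} = i \sqrt{2163}$)
$P = i \sqrt{2163} \approx 46.508 i$
$P - L{\left(-565 - -1092 \right)} = i \sqrt{2163} - -5 = i \sqrt{2163} + 5 = 5 + i \sqrt{2163}$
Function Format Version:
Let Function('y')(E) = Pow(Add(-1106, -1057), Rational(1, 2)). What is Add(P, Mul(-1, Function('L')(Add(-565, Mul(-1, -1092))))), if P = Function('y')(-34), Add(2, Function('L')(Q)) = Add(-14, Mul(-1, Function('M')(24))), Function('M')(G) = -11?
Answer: Add(5, Mul(I, Pow(2163, Rational(1, 2)))) ≈ Add(5.0000, Mul(46.508, I))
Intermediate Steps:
Function('L')(Q) = -5 (Function('L')(Q) = Add(-2, Add(-14, Mul(-1, -11))) = Add(-2, Add(-14, 11)) = Add(-2, -3) = -5)
Function('y')(E) = Mul(I, Pow(2163, Rational(1, 2))) (Function('y')(E) = Pow(-2163, Rational(1, 2)) = Mul(I, Pow(2163, Rational(1, 2))))
P = Mul(I, Pow(2163, Rational(1, 2))) ≈ Mul(46.508, I)
Add(P, Mul(-1, Function('L')(Add(-565, Mul(-1, -1092))))) = Add(Mul(I, Pow(2163, Rational(1, 2))), Mul(-1, -5)) = Add(Mul(I, Pow(2163, Rational(1, 2))), 5) = Add(5, Mul(I, Pow(2163, Rational(1, 2))))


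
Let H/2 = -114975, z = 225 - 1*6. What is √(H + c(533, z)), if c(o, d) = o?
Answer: I*√229417 ≈ 478.98*I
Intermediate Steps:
z = 219 (z = 225 - 6 = 219)
H = -229950 (H = 2*(-114975) = -229950)
√(H + c(533, z)) = √(-229950 + 533) = √(-229417) = I*√229417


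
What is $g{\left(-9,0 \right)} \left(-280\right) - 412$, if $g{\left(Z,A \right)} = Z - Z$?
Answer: $-412$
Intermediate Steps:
$g{\left(Z,A \right)} = 0$
$g{\left(-9,0 \right)} \left(-280\right) - 412 = 0 \left(-280\right) - 412 = 0 - 412 = -412$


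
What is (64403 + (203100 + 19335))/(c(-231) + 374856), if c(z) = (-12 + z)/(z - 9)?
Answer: 22947040/29988561 ≈ 0.76519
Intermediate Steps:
c(z) = (-12 + z)/(-9 + z)
(64403 + (203100 + 19335))/(c(-231) + 374856) = (64403 + (203100 + 19335))/((-12 - 231)/(-9 - 231) + 374856) = (64403 + 222435)/(-243/(-240) + 374856) = 286838/(-1/240*(-243) + 374856) = 286838/(81/80 + 374856) = 286838/(29988561/80) = 286838*(80/29988561) = 22947040/29988561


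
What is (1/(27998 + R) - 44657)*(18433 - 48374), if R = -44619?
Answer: 22223527544118/16621 ≈ 1.3371e+9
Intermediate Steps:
(1/(27998 + R) - 44657)*(18433 - 48374) = (1/(27998 - 44619) - 44657)*(18433 - 48374) = (1/(-16621) - 44657)*(-29941) = (-1/16621 - 44657)*(-29941) = -742243998/16621*(-29941) = 22223527544118/16621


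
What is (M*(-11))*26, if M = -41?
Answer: 11726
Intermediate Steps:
(M*(-11))*26 = -41*(-11)*26 = 451*26 = 11726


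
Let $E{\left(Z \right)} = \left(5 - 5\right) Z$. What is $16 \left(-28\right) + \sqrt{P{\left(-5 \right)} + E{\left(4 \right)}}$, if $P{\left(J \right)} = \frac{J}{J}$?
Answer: $-447$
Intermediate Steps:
$E{\left(Z \right)} = 0$ ($E{\left(Z \right)} = 0 Z = 0$)
$P{\left(J \right)} = 1$
$16 \left(-28\right) + \sqrt{P{\left(-5 \right)} + E{\left(4 \right)}} = 16 \left(-28\right) + \sqrt{1 + 0} = -448 + \sqrt{1} = -448 + 1 = -447$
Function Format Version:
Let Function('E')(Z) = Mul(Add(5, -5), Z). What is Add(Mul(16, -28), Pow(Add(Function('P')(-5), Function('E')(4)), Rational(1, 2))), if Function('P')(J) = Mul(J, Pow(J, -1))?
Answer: -447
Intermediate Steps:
Function('E')(Z) = 0 (Function('E')(Z) = Mul(0, Z) = 0)
Function('P')(J) = 1
Add(Mul(16, -28), Pow(Add(Function('P')(-5), Function('E')(4)), Rational(1, 2))) = Add(Mul(16, -28), Pow(Add(1, 0), Rational(1, 2))) = Add(-448, Pow(1, Rational(1, 2))) = Add(-448, 1) = -447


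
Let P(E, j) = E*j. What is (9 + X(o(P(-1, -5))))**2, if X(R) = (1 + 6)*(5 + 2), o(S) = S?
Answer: 3364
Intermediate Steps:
X(R) = 49 (X(R) = 7*7 = 49)
(9 + X(o(P(-1, -5))))**2 = (9 + 49)**2 = 58**2 = 3364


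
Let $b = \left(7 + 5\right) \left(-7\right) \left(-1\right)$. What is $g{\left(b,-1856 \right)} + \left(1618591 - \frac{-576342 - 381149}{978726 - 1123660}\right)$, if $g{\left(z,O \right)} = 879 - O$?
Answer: $\frac{234984304993}{144934} \approx 1.6213 \cdot 10^{6}$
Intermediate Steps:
$b = 84$ ($b = 12 \left(-7\right) \left(-1\right) = \left(-84\right) \left(-1\right) = 84$)
$g{\left(b,-1856 \right)} + \left(1618591 - \frac{-576342 - 381149}{978726 - 1123660}\right) = \left(879 - -1856\right) + \left(1618591 - \frac{-576342 - 381149}{978726 - 1123660}\right) = \left(879 + 1856\right) + \left(1618591 - - \frac{957491}{-144934}\right) = 2735 + \left(1618591 - \left(-957491\right) \left(- \frac{1}{144934}\right)\right) = 2735 + \left(1618591 - \frac{957491}{144934}\right) = 2735 + \frac{234587910503}{144934} = \frac{234984304993}{144934}$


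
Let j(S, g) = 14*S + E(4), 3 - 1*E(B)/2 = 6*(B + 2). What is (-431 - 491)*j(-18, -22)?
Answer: 293196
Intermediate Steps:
E(B) = -18 - 12*B (E(B) = 6 - 12*(B + 2) = 6 - 12*(2 + B) = 6 - 2*(12 + 6*B) = 6 + (-24 - 12*B) = -18 - 12*B)
j(S, g) = -66 + 14*S (j(S, g) = 14*S + (-18 - 12*4) = 14*S + (-18 - 48) = 14*S - 66 = -66 + 14*S)
(-431 - 491)*j(-18, -22) = (-431 - 491)*(-66 + 14*(-18)) = -922*(-66 - 252) = -922*(-318) = 293196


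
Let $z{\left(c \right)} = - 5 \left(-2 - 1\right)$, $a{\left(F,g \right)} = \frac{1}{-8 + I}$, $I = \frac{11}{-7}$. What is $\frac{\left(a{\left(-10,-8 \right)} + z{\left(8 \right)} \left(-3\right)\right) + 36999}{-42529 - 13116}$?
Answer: $- \frac{2475911}{3728215} \approx -0.6641$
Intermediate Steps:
$I = - \frac{11}{7}$ ($I = 11 \left(- \frac{1}{7}\right) = - \frac{11}{7} \approx -1.5714$)
$a{\left(F,g \right)} = - \frac{7}{67}$ ($a{\left(F,g \right)} = \frac{1}{-8 - \frac{11}{7}} = \frac{1}{- \frac{67}{7}} = - \frac{7}{67}$)
$z{\left(c \right)} = 15$ ($z{\left(c \right)} = \left(-5\right) \left(-3\right) = 15$)
$\frac{\left(a{\left(-10,-8 \right)} + z{\left(8 \right)} \left(-3\right)\right) + 36999}{-42529 - 13116} = \frac{\left(- \frac{7}{67} + 15 \left(-3\right)\right) + 36999}{-42529 - 13116} = \frac{\left(- \frac{7}{67} - 45\right) + 36999}{-55645} = \left(- \frac{3022}{67} + 36999\right) \left(- \frac{1}{55645}\right) = \frac{2475911}{67} \left(- \frac{1}{55645}\right) = - \frac{2475911}{3728215}$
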